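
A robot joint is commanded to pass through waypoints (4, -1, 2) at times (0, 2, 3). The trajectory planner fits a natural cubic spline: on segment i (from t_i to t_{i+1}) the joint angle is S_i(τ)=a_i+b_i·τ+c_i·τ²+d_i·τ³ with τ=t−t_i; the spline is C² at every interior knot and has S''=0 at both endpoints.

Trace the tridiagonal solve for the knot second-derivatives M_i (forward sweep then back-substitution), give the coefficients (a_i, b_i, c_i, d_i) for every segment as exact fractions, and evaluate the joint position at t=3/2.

  seg 0: a=4 b=-13/3 c=0 d=11/24
  seg 1: a=-1 b=7/6 c=11/4 d=-11/12
S(3/2) = -61/64

Δ: Δ0=-5/2, Δ1=3
row 1: diag=6, rhs=33; c'=1/6, d'=11/2
back: M1=11/2
M: M0=0, M1=11/2, M2=0
seg 0: a=4, c=M0/2=0, d=(M1−M0)/(6·2)=11/24, b=Δ0−h0·(2M0+M1)/6=-13/3
seg 1: a=-1, c=M1/2=11/4, d=(M2−M1)/(6·1)=-11/12, b=Δ1−h1·(2M1+M2)/6=7/6
t_q=3/2 → seg 0, τ=3/2; S=4+-13/3·τ+0·τ²+11/24·τ³=-61/64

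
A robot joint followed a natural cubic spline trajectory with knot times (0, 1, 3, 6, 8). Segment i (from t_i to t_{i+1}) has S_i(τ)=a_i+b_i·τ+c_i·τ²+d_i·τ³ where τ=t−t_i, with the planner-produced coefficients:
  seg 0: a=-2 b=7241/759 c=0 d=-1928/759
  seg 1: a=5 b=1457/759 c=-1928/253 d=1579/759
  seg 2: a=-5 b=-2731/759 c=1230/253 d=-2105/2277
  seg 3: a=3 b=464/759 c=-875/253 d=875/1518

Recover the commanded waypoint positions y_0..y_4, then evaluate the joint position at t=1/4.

y_0 = S_0(0) = a_0 = -2
y_1 = S_1(0) = a_1 = 5
y_2 = S_2(0) = a_2 = -5
y_3 = S_3(0) = a_3 = 3
y_4 = S_3(2) = -5
t_q=1/4 is in segment 0 (τ=1/4); S_0(τ)=699/2024

y_0=-2 y_1=5 y_2=-5 y_3=3 y_4=-5
S(1/4) = 699/2024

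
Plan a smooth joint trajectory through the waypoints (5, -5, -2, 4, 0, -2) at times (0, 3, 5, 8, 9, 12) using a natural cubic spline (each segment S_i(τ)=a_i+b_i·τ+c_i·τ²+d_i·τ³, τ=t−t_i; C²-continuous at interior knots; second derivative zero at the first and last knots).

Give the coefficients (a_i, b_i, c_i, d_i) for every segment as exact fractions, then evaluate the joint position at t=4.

  seg 0: a=5 b=-4123/888 c=0 d=1163/7992
  seg 1: a=-5 b=-317/444 c=1163/888 d=-15/148
  seg 2: a=-2 b=1469/444 c=623/888 d=-3031/7992
  seg 3: a=4 b=-2417/888 c=-301/111 d=1273/888
  seg 4: a=0 b=-569/148 c=1411/888 d=-1411/7992
S(4) = -4001/888

Δ: Δ0=-10/3, Δ1=3/2, Δ2=2, Δ3=-4, Δ4=-2/3
row 1: diag=10, rhs=29; c'=1/5, d'=29/10
row 2: denom=10−2·1/5=48/5; d'=(3−2·29/10)/(48/5)=-7/24
row 3: denom=8−3·5/16=113/16; d'=(-36−3·-7/24)/(113/16)=-562/113
row 4: denom=8−1·16/113=888/113; d'=(20−1·-562/113)/(888/113)=1411/444
back: M4=1411/444
back: M3=-562/113−16/113·1411/444=-602/111
back: M2=-7/24−5/16·-602/111=623/444
back: M1=29/10−1/5·623/444=1163/444
M: M0=0, M1=1163/444, M2=623/444, M3=-602/111, M4=1411/444, M5=0
seg 0: a=5, c=M0/2=0, d=(M1−M0)/(6·3)=1163/7992, b=Δ0−h0·(2M0+M1)/6=-4123/888
seg 1: a=-5, c=M1/2=1163/888, d=(M2−M1)/(6·2)=-15/148, b=Δ1−h1·(2M1+M2)/6=-317/444
seg 2: a=-2, c=M2/2=623/888, d=(M3−M2)/(6·3)=-3031/7992, b=Δ2−h2·(2M2+M3)/6=1469/444
seg 3: a=4, c=M3/2=-301/111, d=(M4−M3)/(6·1)=1273/888, b=Δ3−h3·(2M3+M4)/6=-2417/888
seg 4: a=0, c=M4/2=1411/888, d=(M5−M4)/(6·3)=-1411/7992, b=Δ4−h4·(2M4+M5)/6=-569/148
t_q=4 → seg 1, τ=1; S=-5+-317/444·τ+1163/888·τ²+-15/148·τ³=-4001/888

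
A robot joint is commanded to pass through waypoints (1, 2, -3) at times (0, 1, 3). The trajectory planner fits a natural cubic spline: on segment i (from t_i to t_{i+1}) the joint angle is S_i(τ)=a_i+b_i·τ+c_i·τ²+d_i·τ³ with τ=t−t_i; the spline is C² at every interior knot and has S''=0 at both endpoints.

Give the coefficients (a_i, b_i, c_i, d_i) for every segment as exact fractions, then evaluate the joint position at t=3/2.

Δ: Δ0=1, Δ1=-5/2
row 1: diag=6, rhs=-21; c'=1/3, d'=-7/2
back: M1=-7/2
M: M0=0, M1=-7/2, M2=0
seg 0: a=1, c=M0/2=0, d=(M1−M0)/(6·1)=-7/12, b=Δ0−h0·(2M0+M1)/6=19/12
seg 1: a=2, c=M1/2=-7/4, d=(M2−M1)/(6·2)=7/24, b=Δ1−h1·(2M1+M2)/6=-1/6
t_q=3/2 → seg 1, τ=1/2; S=2+-1/6·τ+-7/4·τ²+7/24·τ³=97/64

  seg 0: a=1 b=19/12 c=0 d=-7/12
  seg 1: a=2 b=-1/6 c=-7/4 d=7/24
S(3/2) = 97/64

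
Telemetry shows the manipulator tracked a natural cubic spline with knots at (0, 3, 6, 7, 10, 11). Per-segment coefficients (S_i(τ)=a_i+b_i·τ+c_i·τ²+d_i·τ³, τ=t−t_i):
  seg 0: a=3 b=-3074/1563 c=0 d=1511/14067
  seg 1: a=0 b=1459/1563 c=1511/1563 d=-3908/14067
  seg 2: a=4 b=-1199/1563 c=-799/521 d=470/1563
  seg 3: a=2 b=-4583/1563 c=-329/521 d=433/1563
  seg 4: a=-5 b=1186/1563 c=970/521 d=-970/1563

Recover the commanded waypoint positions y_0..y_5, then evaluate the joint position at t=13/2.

y_0 = S_0(0) = a_0 = 3
y_1 = S_1(0) = a_1 = 0
y_2 = S_2(0) = a_2 = 4
y_3 = S_3(0) = a_3 = 2
y_4 = S_4(0) = a_4 = -5
y_5 = S_4(1) = -3
t_q=13/2 is in segment 2 (τ=1/2); S_2(τ)=1704/521

y_0=3 y_1=0 y_2=4 y_3=2 y_4=-5 y_5=-3
S(13/2) = 1704/521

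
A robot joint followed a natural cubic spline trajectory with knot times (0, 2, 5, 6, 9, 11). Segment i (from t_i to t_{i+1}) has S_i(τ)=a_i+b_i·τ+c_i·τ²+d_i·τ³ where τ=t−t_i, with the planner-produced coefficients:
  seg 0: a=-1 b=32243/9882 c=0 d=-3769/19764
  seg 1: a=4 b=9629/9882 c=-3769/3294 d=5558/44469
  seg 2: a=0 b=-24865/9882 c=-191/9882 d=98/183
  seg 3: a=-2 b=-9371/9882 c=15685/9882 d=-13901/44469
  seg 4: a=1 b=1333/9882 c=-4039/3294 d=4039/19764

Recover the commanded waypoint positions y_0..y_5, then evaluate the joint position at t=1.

y_0=-1 y_1=4 y_2=0 y_3=-2 y_4=1 y_5=-2
S(1) = 13651/6588

y_0 = S_0(0) = a_0 = -1
y_1 = S_1(0) = a_1 = 4
y_2 = S_2(0) = a_2 = 0
y_3 = S_3(0) = a_3 = -2
y_4 = S_4(0) = a_4 = 1
y_5 = S_4(2) = -2
t_q=1 is in segment 0 (τ=1); S_0(τ)=13651/6588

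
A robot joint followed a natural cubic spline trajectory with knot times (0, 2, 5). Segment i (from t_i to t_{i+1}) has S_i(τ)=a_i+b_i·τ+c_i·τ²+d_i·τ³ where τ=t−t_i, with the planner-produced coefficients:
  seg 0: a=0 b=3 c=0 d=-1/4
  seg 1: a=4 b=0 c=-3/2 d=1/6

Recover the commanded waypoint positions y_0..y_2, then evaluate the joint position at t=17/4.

y_0=0 y_1=4 y_2=-5
S(17/4) = -217/128

y_0 = S_0(0) = a_0 = 0
y_1 = S_1(0) = a_1 = 4
y_2 = S_1(3) = -5
t_q=17/4 is in segment 1 (τ=9/4); S_1(τ)=-217/128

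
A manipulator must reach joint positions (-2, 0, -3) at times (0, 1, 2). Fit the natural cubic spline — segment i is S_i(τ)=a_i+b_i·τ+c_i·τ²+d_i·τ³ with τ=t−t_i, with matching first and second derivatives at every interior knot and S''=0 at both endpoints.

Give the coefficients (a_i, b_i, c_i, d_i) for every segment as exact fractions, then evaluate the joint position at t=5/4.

  seg 0: a=-2 b=13/4 c=0 d=-5/4
  seg 1: a=0 b=-1/2 c=-15/4 d=5/4
S(5/4) = -87/256

Δ: Δ0=2, Δ1=-3
row 1: diag=4, rhs=-30; c'=1/4, d'=-15/2
back: M1=-15/2
M: M0=0, M1=-15/2, M2=0
seg 0: a=-2, c=M0/2=0, d=(M1−M0)/(6·1)=-5/4, b=Δ0−h0·(2M0+M1)/6=13/4
seg 1: a=0, c=M1/2=-15/4, d=(M2−M1)/(6·1)=5/4, b=Δ1−h1·(2M1+M2)/6=-1/2
t_q=5/4 → seg 1, τ=1/4; S=0+-1/2·τ+-15/4·τ²+5/4·τ³=-87/256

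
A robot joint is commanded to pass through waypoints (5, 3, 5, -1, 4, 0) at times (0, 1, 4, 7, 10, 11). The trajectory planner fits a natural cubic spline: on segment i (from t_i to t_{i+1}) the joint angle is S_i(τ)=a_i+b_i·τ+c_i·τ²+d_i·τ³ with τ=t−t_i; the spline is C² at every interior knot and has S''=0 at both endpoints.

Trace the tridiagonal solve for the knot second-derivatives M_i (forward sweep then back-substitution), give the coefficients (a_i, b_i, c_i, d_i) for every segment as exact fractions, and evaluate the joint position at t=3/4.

  seg 0: a=5 b=-5897/2331 c=0 d=1235/2331
  seg 1: a=3 b=-2192/2331 c=1235/777 d=-7369/20979
  seg 2: a=5 b=-2069/2331 c=-3664/2331 d=227/567
  seg 3: a=-1 b=1144/2331 c=4735/2331 d=-11464/20979
  seg 4: a=4 b=-4838/2331 c=-2243/777 d=2243/2331
S(3/4) = 23629/7104

Δ: Δ0=-2, Δ1=2/3, Δ2=-2, Δ3=5/3, Δ4=-4
row 1: diag=8, rhs=16; c'=3/8, d'=2
row 2: denom=12−3·3/8=87/8; d'=(-16−3·2)/(87/8)=-176/87
row 3: denom=12−3·8/29=324/29; d'=(22−3·-176/87)/(324/29)=407/162
row 4: denom=8−3·29/108=259/36; d'=(-34−3·407/162)/(259/36)=-4486/777
back: M4=-4486/777
back: M3=407/162−29/108·-4486/777=9470/2331
back: M2=-176/87−8/29·9470/2331=-7328/2331
back: M1=2−3/8·-7328/2331=2470/777
M: M0=0, M1=2470/777, M2=-7328/2331, M3=9470/2331, M4=-4486/777, M5=0
seg 0: a=5, c=M0/2=0, d=(M1−M0)/(6·1)=1235/2331, b=Δ0−h0·(2M0+M1)/6=-5897/2331
seg 1: a=3, c=M1/2=1235/777, d=(M2−M1)/(6·3)=-7369/20979, b=Δ1−h1·(2M1+M2)/6=-2192/2331
seg 2: a=5, c=M2/2=-3664/2331, d=(M3−M2)/(6·3)=227/567, b=Δ2−h2·(2M2+M3)/6=-2069/2331
seg 3: a=-1, c=M3/2=4735/2331, d=(M4−M3)/(6·3)=-11464/20979, b=Δ3−h3·(2M3+M4)/6=1144/2331
seg 4: a=4, c=M4/2=-2243/777, d=(M5−M4)/(6·1)=2243/2331, b=Δ4−h4·(2M4+M5)/6=-4838/2331
t_q=3/4 → seg 0, τ=3/4; S=5+-5897/2331·τ+0·τ²+1235/2331·τ³=23629/7104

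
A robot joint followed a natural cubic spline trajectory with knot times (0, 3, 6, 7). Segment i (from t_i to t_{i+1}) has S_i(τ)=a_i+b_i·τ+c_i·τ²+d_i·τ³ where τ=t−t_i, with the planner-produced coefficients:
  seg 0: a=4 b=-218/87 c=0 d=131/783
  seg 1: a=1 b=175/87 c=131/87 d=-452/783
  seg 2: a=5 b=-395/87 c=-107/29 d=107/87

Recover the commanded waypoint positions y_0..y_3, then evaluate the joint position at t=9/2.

y_0=4 y_1=1 y_2=5 y_3=-2
S(9/2) = 633/116

y_0 = S_0(0) = a_0 = 4
y_1 = S_1(0) = a_1 = 1
y_2 = S_2(0) = a_2 = 5
y_3 = S_2(1) = -2
t_q=9/2 is in segment 1 (τ=3/2); S_1(τ)=633/116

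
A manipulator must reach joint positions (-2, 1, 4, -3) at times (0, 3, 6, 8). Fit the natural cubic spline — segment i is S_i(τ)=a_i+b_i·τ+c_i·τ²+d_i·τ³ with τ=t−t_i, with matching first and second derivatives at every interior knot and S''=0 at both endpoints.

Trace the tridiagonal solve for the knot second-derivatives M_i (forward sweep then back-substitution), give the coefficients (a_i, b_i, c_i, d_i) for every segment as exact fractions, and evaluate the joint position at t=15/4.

Δ: Δ0=1, Δ1=1, Δ2=-7/2
row 1: diag=12, rhs=0; c'=1/4, d'=0
row 2: denom=10−3·1/4=37/4; d'=(-27−3·0)/(37/4)=-108/37
back: M2=-108/37
back: M1=0−1/4·-108/37=27/37
M: M0=0, M1=27/37, M2=-108/37, M3=0
seg 0: a=-2, c=M0/2=0, d=(M1−M0)/(6·3)=3/74, b=Δ0−h0·(2M0+M1)/6=47/74
seg 1: a=1, c=M1/2=27/74, d=(M2−M1)/(6·3)=-15/74, b=Δ1−h1·(2M1+M2)/6=64/37
seg 2: a=4, c=M2/2=-54/37, d=(M3−M2)/(6·2)=9/37, b=Δ2−h2·(2M2+M3)/6=-115/74
t_q=15/4 → seg 1, τ=3/4; S=1+64/37·τ+27/74·τ²+-15/74·τ³=11447/4736

  seg 0: a=-2 b=47/74 c=0 d=3/74
  seg 1: a=1 b=64/37 c=27/74 d=-15/74
  seg 2: a=4 b=-115/74 c=-54/37 d=9/37
S(15/4) = 11447/4736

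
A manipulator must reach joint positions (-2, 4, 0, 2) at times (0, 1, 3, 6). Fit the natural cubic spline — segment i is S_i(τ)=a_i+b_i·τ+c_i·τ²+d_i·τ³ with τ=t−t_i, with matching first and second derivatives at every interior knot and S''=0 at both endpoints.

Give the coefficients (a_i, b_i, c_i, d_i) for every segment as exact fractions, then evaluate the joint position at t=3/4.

  seg 0: a=-2 b=158/21 c=0 d=-32/21
  seg 1: a=4 b=62/21 c=-32/7 d=22/21
  seg 2: a=0 b=-58/21 c=12/7 d=-4/21
S(3/4) = 3

Δ: Δ0=6, Δ1=-2, Δ2=2/3
row 1: diag=6, rhs=-48; c'=1/3, d'=-8
row 2: denom=10−2·1/3=28/3; d'=(16−2·-8)/(28/3)=24/7
back: M2=24/7
back: M1=-8−1/3·24/7=-64/7
M: M0=0, M1=-64/7, M2=24/7, M3=0
seg 0: a=-2, c=M0/2=0, d=(M1−M0)/(6·1)=-32/21, b=Δ0−h0·(2M0+M1)/6=158/21
seg 1: a=4, c=M1/2=-32/7, d=(M2−M1)/(6·2)=22/21, b=Δ1−h1·(2M1+M2)/6=62/21
seg 2: a=0, c=M2/2=12/7, d=(M3−M2)/(6·3)=-4/21, b=Δ2−h2·(2M2+M3)/6=-58/21
t_q=3/4 → seg 0, τ=3/4; S=-2+158/21·τ+0·τ²+-32/21·τ³=3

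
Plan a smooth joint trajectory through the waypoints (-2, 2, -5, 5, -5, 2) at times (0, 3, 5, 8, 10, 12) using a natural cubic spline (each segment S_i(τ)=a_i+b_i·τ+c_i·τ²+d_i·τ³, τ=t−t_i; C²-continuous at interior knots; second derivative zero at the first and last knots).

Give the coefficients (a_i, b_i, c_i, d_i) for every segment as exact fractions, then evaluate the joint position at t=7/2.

Δ: Δ0=4/3, Δ1=-7/2, Δ2=10/3, Δ3=-5, Δ4=7/2
row 1: diag=10, rhs=-29; c'=1/5, d'=-29/10
row 2: denom=10−2·1/5=48/5; d'=(41−2·-29/10)/(48/5)=39/8
row 3: denom=10−3·5/16=145/16; d'=(-50−3·39/8)/(145/16)=-1034/145
row 4: denom=8−2·32/145=1096/145; d'=(51−2·-1034/145)/(1096/145)=9463/1096
back: M4=9463/1096
back: M3=-1034/145−32/145·9463/1096=-1238/137
back: M2=39/8−5/16·-1238/137=4219/548
back: M1=-29/10−1/5·4219/548=-2433/548
M: M0=0, M1=-2433/548, M2=4219/548, M3=-1238/137, M4=9463/1096, M5=0
seg 0: a=-2, c=M0/2=0, d=(M1−M0)/(6·3)=-811/3288, b=Δ0−h0·(2M0+M1)/6=11683/3288
seg 1: a=2, c=M1/2=-2433/1096, d=(M2−M1)/(6·2)=1663/1644, b=Δ1−h1·(2M1+M2)/6=-5107/1644
seg 2: a=-5, c=M2/2=4219/1096, d=(M3−M2)/(6·3)=-1019/1096, b=Δ2−h2·(2M2+M3)/6=251/1644
seg 3: a=5, c=M3/2=-619/137, d=(M4−M3)/(6·2)=19367/13152, b=Δ3−h3·(2M3+M4)/6=-6095/3288
seg 4: a=-5, c=M4/2=9463/2192, d=(M5−M4)/(6·2)=-9463/13152, b=Δ4−h4·(2M4+M5)/6=-3709/1644
t_q=7/2 → seg 1, τ=1/2; S=2+-5107/1644·τ+-2433/1096·τ²+1663/1644·τ³=5/274

  seg 0: a=-2 b=11683/3288 c=0 d=-811/3288
  seg 1: a=2 b=-5107/1644 c=-2433/1096 d=1663/1644
  seg 2: a=-5 b=251/1644 c=4219/1096 d=-1019/1096
  seg 3: a=5 b=-6095/3288 c=-619/137 d=19367/13152
  seg 4: a=-5 b=-3709/1644 c=9463/2192 d=-9463/13152
S(7/2) = 5/274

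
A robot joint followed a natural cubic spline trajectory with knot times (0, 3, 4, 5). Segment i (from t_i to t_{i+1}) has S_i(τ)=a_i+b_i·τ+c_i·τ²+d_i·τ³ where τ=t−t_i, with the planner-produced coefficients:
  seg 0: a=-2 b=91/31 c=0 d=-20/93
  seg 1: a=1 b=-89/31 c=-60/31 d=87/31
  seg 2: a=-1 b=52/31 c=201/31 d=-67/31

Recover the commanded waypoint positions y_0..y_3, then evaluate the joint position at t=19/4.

y_0 = S_0(0) = a_0 = -2
y_1 = S_1(0) = a_1 = 1
y_2 = S_2(0) = a_2 = -1
y_3 = S_2(1) = 5
t_q=19/4 is in segment 2 (τ=3/4); S_2(τ)=5939/1984

y_0=-2 y_1=1 y_2=-1 y_3=5
S(19/4) = 5939/1984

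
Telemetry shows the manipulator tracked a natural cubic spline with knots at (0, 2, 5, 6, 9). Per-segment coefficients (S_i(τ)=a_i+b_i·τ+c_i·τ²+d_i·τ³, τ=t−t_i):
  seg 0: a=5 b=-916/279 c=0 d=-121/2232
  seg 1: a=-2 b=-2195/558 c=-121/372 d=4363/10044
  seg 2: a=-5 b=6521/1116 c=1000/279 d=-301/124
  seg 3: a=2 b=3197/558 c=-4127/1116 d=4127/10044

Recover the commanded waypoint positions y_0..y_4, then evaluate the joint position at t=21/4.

y_0 = S_0(0) = a_0 = 5
y_1 = S_1(0) = a_1 = -2
y_2 = S_2(0) = a_2 = -5
y_3 = S_3(0) = a_3 = 2
y_4 = S_3(3) = -3
t_q=21/4 is in segment 2 (τ=1/4); S_2(τ)=-79831/23808

y_0=5 y_1=-2 y_2=-5 y_3=2 y_4=-3
S(21/4) = -79831/23808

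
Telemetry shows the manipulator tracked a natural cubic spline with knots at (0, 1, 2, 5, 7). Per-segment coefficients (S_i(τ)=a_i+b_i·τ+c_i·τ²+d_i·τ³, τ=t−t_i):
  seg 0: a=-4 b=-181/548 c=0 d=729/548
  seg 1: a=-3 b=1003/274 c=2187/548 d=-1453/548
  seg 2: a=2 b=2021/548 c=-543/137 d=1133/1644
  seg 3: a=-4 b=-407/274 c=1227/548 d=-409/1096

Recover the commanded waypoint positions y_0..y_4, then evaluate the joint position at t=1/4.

y_0=-4 y_1=-3 y_2=2 y_3=-4 y_4=-1
S(1/4) = -142455/35072

y_0 = S_0(0) = a_0 = -4
y_1 = S_1(0) = a_1 = -3
y_2 = S_2(0) = a_2 = 2
y_3 = S_3(0) = a_3 = -4
y_4 = S_3(2) = -1
t_q=1/4 is in segment 0 (τ=1/4); S_0(τ)=-142455/35072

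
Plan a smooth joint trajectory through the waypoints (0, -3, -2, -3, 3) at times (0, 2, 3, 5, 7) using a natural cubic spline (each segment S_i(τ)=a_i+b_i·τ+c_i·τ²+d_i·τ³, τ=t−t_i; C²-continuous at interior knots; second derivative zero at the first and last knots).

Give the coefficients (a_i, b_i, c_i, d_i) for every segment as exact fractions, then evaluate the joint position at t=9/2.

Δ: Δ0=-3/2, Δ1=1, Δ2=-1/2, Δ3=3
row 1: diag=6, rhs=15; c'=1/6, d'=5/2
row 2: denom=6−1·1/6=35/6; d'=(-9−1·5/2)/(35/6)=-69/35
row 3: denom=8−2·12/35=256/35; d'=(21−2·-69/35)/(256/35)=873/256
back: M3=873/256
back: M2=-69/35−12/35·873/256=-201/64
back: M1=5/2−1/6·-201/64=387/128
M: M0=0, M1=387/128, M2=-201/64, M3=873/256, M4=0
seg 0: a=0, c=M0/2=0, d=(M1−M0)/(6·2)=129/512, b=Δ0−h0·(2M0+M1)/6=-321/128
seg 1: a=-3, c=M1/2=387/256, d=(M2−M1)/(6·1)=-263/256, b=Δ1−h1·(2M1+M2)/6=33/64
seg 2: a=-2, c=M2/2=-201/128, d=(M3−M2)/(6·2)=559/1024, b=Δ2−h2·(2M2+M3)/6=117/256
seg 3: a=-3, c=M3/2=873/512, d=(M4−M3)/(6·2)=-291/1024, b=Δ3−h3·(2M3+M4)/6=93/128
t_q=9/2 → seg 2, τ=3/2; S=-2+117/256·τ+-201/128·τ²+559/1024·τ³=-24619/8192

  seg 0: a=0 b=-321/128 c=0 d=129/512
  seg 1: a=-3 b=33/64 c=387/256 d=-263/256
  seg 2: a=-2 b=117/256 c=-201/128 d=559/1024
  seg 3: a=-3 b=93/128 c=873/512 d=-291/1024
S(9/2) = -24619/8192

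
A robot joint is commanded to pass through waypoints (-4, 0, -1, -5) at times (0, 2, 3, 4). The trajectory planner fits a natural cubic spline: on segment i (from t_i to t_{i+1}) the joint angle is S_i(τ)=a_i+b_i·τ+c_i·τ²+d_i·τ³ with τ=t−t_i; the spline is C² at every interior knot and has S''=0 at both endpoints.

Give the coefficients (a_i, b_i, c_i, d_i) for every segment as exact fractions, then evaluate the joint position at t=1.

  seg 0: a=-4 b=64/23 c=0 d=-9/46
  seg 1: a=0 b=10/23 c=-27/23 d=-6/23
  seg 2: a=-1 b=-62/23 c=-45/23 d=15/23
S(1) = -65/46

Δ: Δ0=2, Δ1=-1, Δ2=-4
row 1: diag=6, rhs=-18; c'=1/6, d'=-3
row 2: denom=4−1·1/6=23/6; d'=(-18−1·-3)/(23/6)=-90/23
back: M2=-90/23
back: M1=-3−1/6·-90/23=-54/23
M: M0=0, M1=-54/23, M2=-90/23, M3=0
seg 0: a=-4, c=M0/2=0, d=(M1−M0)/(6·2)=-9/46, b=Δ0−h0·(2M0+M1)/6=64/23
seg 1: a=0, c=M1/2=-27/23, d=(M2−M1)/(6·1)=-6/23, b=Δ1−h1·(2M1+M2)/6=10/23
seg 2: a=-1, c=M2/2=-45/23, d=(M3−M2)/(6·1)=15/23, b=Δ2−h2·(2M2+M3)/6=-62/23
t_q=1 → seg 0, τ=1; S=-4+64/23·τ+0·τ²+-9/46·τ³=-65/46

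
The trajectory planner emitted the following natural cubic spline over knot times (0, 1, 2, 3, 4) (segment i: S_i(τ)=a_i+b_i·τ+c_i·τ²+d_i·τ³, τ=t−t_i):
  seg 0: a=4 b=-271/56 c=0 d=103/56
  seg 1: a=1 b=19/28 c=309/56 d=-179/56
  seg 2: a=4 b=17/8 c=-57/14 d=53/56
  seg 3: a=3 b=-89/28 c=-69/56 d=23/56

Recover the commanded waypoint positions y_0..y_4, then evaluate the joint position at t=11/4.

y_0=4 y_1=1 y_2=4 y_3=3 y_4=-1
S(11/4) = 13271/3584

y_0 = S_0(0) = a_0 = 4
y_1 = S_1(0) = a_1 = 1
y_2 = S_2(0) = a_2 = 4
y_3 = S_3(0) = a_3 = 3
y_4 = S_3(1) = -1
t_q=11/4 is in segment 2 (τ=3/4); S_2(τ)=13271/3584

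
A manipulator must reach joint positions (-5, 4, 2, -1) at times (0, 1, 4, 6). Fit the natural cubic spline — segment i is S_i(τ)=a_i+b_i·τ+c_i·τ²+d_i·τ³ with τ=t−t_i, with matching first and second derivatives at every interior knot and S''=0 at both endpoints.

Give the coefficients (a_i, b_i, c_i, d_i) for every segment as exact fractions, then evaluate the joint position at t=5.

Δ: Δ0=9, Δ1=-2/3, Δ2=-3/2
row 1: diag=8, rhs=-58; c'=3/8, d'=-29/4
row 2: denom=10−3·3/8=71/8; d'=(-5−3·-29/4)/(71/8)=134/71
back: M2=134/71
back: M1=-29/4−3/8·134/71=-565/71
M: M0=0, M1=-565/71, M2=134/71, M3=0
seg 0: a=-5, c=M0/2=0, d=(M1−M0)/(6·1)=-565/426, b=Δ0−h0·(2M0+M1)/6=4399/426
seg 1: a=4, c=M1/2=-565/142, d=(M2−M1)/(6·3)=233/426, b=Δ1−h1·(2M1+M2)/6=1352/213
seg 2: a=2, c=M2/2=67/71, d=(M3−M2)/(6·2)=-67/426, b=Δ2−h2·(2M2+M3)/6=-1175/426
t_q=5 → seg 2, τ=1; S=2+-1175/426·τ+67/71·τ²+-67/426·τ³=2/71

  seg 0: a=-5 b=4399/426 c=0 d=-565/426
  seg 1: a=4 b=1352/213 c=-565/142 d=233/426
  seg 2: a=2 b=-1175/426 c=67/71 d=-67/426
S(5) = 2/71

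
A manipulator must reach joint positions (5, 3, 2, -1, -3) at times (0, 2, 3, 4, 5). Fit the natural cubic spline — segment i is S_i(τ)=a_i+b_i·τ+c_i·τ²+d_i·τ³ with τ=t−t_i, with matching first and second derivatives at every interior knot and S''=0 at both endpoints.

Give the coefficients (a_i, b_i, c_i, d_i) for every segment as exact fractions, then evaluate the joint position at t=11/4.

Δ: Δ0=-1, Δ1=-1, Δ2=-3, Δ3=-2
row 1: diag=6, rhs=0; c'=1/6, d'=0
row 2: denom=4−1·1/6=23/6; d'=(-12−1·0)/(23/6)=-72/23
row 3: denom=4−1·6/23=86/23; d'=(6−1·-72/23)/(86/23)=105/43
back: M3=105/43
back: M2=-72/23−6/23·105/43=-162/43
back: M1=0−1/6·-162/43=27/43
M: M0=0, M1=27/43, M2=-162/43, M3=105/43, M4=0
seg 0: a=5, c=M0/2=0, d=(M1−M0)/(6·2)=9/172, b=Δ0−h0·(2M0+M1)/6=-52/43
seg 1: a=3, c=M1/2=27/86, d=(M2−M1)/(6·1)=-63/86, b=Δ1−h1·(2M1+M2)/6=-25/43
seg 2: a=2, c=M2/2=-81/43, d=(M3−M2)/(6·1)=89/86, b=Δ2−h2·(2M2+M3)/6=-185/86
seg 3: a=-1, c=M3/2=105/86, d=(M4−M3)/(6·1)=-35/86, b=Δ3−h3·(2M3+M4)/6=-121/43
t_q=11/4 → seg 1, τ=3/4; S=3+-25/43·τ+27/86·τ²+-63/86·τ³=13383/5504

  seg 0: a=5 b=-52/43 c=0 d=9/172
  seg 1: a=3 b=-25/43 c=27/86 d=-63/86
  seg 2: a=2 b=-185/86 c=-81/43 d=89/86
  seg 3: a=-1 b=-121/43 c=105/86 d=-35/86
S(11/4) = 13383/5504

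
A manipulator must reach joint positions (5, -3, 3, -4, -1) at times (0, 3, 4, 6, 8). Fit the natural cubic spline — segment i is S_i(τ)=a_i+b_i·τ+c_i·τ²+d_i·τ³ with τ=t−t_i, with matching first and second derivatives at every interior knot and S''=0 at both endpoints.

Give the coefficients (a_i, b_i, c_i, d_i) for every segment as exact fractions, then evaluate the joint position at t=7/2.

Δ: Δ0=-8/3, Δ1=6, Δ2=-7/2, Δ3=3/2
row 1: diag=8, rhs=52; c'=1/8, d'=13/2
row 2: denom=6−1·1/8=47/8; d'=(-57−1·13/2)/(47/8)=-508/47
row 3: denom=8−2·16/47=344/47; d'=(30−2·-508/47)/(344/47)=1213/172
back: M3=1213/172
back: M2=-508/47−16/47·1213/172=-568/43
back: M1=13/2−1/8·-568/43=701/86
M: M0=0, M1=701/86, M2=-568/43, M3=1213/172, M4=0
seg 0: a=5, c=M0/2=0, d=(M1−M0)/(6·3)=701/1548, b=Δ0−h0·(2M0+M1)/6=-3479/516
seg 1: a=-3, c=M1/2=701/172, d=(M2−M1)/(6·1)=-1837/516, b=Δ1−h1·(2M1+M2)/6=1415/258
seg 2: a=3, c=M2/2=-284/43, d=(M3−M2)/(6·2)=3485/2064, b=Δ2−h2·(2M2+M3)/6=1525/516
seg 3: a=-4, c=M3/2=1213/344, d=(M4−M3)/(6·2)=-1213/2064, b=Δ3−h3·(2M3+M4)/6=-413/129
t_q=7/2 → seg 1, τ=1/2; S=-3+1415/258·τ+701/172·τ²+-1837/516·τ³=435/1376

  seg 0: a=5 b=-3479/516 c=0 d=701/1548
  seg 1: a=-3 b=1415/258 c=701/172 d=-1837/516
  seg 2: a=3 b=1525/516 c=-284/43 d=3485/2064
  seg 3: a=-4 b=-413/129 c=1213/344 d=-1213/2064
S(7/2) = 435/1376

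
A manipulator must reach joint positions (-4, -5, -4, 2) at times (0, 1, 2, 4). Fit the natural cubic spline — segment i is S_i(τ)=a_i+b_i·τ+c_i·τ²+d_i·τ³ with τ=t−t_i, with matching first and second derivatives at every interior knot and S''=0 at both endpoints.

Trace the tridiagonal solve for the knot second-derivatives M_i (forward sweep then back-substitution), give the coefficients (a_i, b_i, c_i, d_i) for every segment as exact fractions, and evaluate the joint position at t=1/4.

  seg 0: a=-4 b=-33/23 c=0 d=10/23
  seg 1: a=-5 b=-3/23 c=30/23 d=-4/23
  seg 2: a=-4 b=45/23 c=18/23 d=-3/23
S(1/4) = -3203/736

Δ: Δ0=-1, Δ1=1, Δ2=3
row 1: diag=4, rhs=12; c'=1/4, d'=3
row 2: denom=6−1·1/4=23/4; d'=(12−1·3)/(23/4)=36/23
back: M2=36/23
back: M1=3−1/4·36/23=60/23
M: M0=0, M1=60/23, M2=36/23, M3=0
seg 0: a=-4, c=M0/2=0, d=(M1−M0)/(6·1)=10/23, b=Δ0−h0·(2M0+M1)/6=-33/23
seg 1: a=-5, c=M1/2=30/23, d=(M2−M1)/(6·1)=-4/23, b=Δ1−h1·(2M1+M2)/6=-3/23
seg 2: a=-4, c=M2/2=18/23, d=(M3−M2)/(6·2)=-3/23, b=Δ2−h2·(2M2+M3)/6=45/23
t_q=1/4 → seg 0, τ=1/4; S=-4+-33/23·τ+0·τ²+10/23·τ³=-3203/736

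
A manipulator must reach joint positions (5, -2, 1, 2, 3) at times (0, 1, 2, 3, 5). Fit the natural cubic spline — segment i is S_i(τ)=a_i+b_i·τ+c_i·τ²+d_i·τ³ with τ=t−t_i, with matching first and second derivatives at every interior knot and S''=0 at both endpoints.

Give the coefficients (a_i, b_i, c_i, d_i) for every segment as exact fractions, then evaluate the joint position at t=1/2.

Δ: Δ0=-7, Δ1=3, Δ2=1, Δ3=1/2
row 1: diag=4, rhs=60; c'=1/4, d'=15
row 2: denom=4−1·1/4=15/4; d'=(-12−1·15)/(15/4)=-36/5
row 3: denom=6−1·4/15=86/15; d'=(-3−1·-36/5)/(86/15)=63/86
back: M3=63/86
back: M2=-36/5−4/15·63/86=-318/43
back: M1=15−1/4·-318/43=1449/86
M: M0=0, M1=1449/86, M2=-318/43, M3=63/86, M4=0
seg 0: a=5, c=M0/2=0, d=(M1−M0)/(6·1)=483/172, b=Δ0−h0·(2M0+M1)/6=-1687/172
seg 1: a=-2, c=M1/2=1449/172, d=(M2−M1)/(6·1)=-695/172, b=Δ1−h1·(2M1+M2)/6=-119/86
seg 2: a=1, c=M2/2=-159/43, d=(M3−M2)/(6·1)=233/172, b=Δ2−h2·(2M2+M3)/6=575/172
seg 3: a=2, c=M3/2=63/172, d=(M4−M3)/(6·2)=-21/344, b=Δ3−h3·(2M3+M4)/6=1/86
t_q=1/2 → seg 0, τ=1/2; S=5+-1687/172·τ+0·τ²+483/172·τ³=615/1376

  seg 0: a=5 b=-1687/172 c=0 d=483/172
  seg 1: a=-2 b=-119/86 c=1449/172 d=-695/172
  seg 2: a=1 b=575/172 c=-159/43 d=233/172
  seg 3: a=2 b=1/86 c=63/172 d=-21/344
S(1/2) = 615/1376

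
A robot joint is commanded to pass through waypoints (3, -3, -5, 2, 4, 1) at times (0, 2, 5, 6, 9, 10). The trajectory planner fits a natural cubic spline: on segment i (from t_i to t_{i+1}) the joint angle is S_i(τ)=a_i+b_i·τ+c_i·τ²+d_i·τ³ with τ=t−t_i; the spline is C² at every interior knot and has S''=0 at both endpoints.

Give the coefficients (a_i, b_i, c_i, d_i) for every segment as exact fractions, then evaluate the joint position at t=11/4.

Δ: Δ0=-3, Δ1=-2/3, Δ2=7, Δ3=2/3, Δ4=-3
row 1: diag=10, rhs=14; c'=3/10, d'=7/5
row 2: denom=8−3·3/10=71/10; d'=(46−3·7/5)/(71/10)=418/71
row 3: denom=8−1·10/71=558/71; d'=(-38−1·418/71)/(558/71)=-1558/279
row 4: denom=8−3·71/186=425/62; d'=(-22−3·-1558/279)/(425/62)=-976/1275
back: M4=-976/1275
back: M3=-1558/279−71/186·-976/1275=-20242/3825
back: M2=418/71−10/71·-20242/3825=5074/765
back: M1=7/5−3/10·5074/765=-752/1275
M: M0=0, M1=-752/1275, M2=5074/765, M3=-20242/3825, M4=-976/1275, M5=0
seg 0: a=3, c=M0/2=0, d=(M1−M0)/(6·2)=-188/3825, b=Δ0−h0·(2M0+M1)/6=-10723/3825
seg 1: a=-3, c=M1/2=-376/1275, d=(M2−M1)/(6·3)=13813/34425, b=Δ1−h1·(2M1+M2)/6=-12979/3825
seg 2: a=-5, c=M2/2=2537/765, d=(M3−M2)/(6·1)=-2534/1275, b=Δ2−h2·(2M2+M3)/6=1276/225
seg 3: a=2, c=M3/2=-10121/3825, d=(M4−M3)/(6·3)=8657/34425, b=Δ3−h3·(2M3+M4)/6=24256/3825
seg 4: a=4, c=M4/2=-488/1275, d=(M5−M4)/(6·1)=488/3825, b=Δ4−h4·(2M4+M5)/6=-10499/3825
t_q=11/4 → seg 1, τ=3/4; S=-3+-12979/3825·τ+-376/1275·τ²+13813/34425·τ³=-150729/27200

  seg 0: a=3 b=-10723/3825 c=0 d=-188/3825
  seg 1: a=-3 b=-12979/3825 c=-376/1275 d=13813/34425
  seg 2: a=-5 b=1276/225 c=2537/765 d=-2534/1275
  seg 3: a=2 b=24256/3825 c=-10121/3825 d=8657/34425
  seg 4: a=4 b=-10499/3825 c=-488/1275 d=488/3825
S(11/4) = -150729/27200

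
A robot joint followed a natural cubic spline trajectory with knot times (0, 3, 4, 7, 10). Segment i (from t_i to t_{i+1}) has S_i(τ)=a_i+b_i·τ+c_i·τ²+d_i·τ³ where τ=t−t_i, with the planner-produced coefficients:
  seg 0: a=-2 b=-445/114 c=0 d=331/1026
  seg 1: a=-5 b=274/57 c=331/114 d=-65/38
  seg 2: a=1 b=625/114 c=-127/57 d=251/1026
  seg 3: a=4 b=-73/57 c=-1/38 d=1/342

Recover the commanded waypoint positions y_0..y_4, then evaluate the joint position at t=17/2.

y_0=-2 y_1=-5 y_2=1 y_3=4 y_4=0
S(17/2) = 617/304

y_0 = S_0(0) = a_0 = -2
y_1 = S_1(0) = a_1 = -5
y_2 = S_2(0) = a_2 = 1
y_3 = S_3(0) = a_3 = 4
y_4 = S_3(3) = 0
t_q=17/2 is in segment 3 (τ=3/2); S_3(τ)=617/304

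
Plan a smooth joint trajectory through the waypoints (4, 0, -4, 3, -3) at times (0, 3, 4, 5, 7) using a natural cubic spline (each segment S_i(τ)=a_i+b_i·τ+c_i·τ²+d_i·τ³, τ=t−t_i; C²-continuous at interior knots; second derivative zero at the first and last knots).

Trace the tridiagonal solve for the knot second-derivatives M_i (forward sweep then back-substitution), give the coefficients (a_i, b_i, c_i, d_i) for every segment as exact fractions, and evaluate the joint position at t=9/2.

Δ: Δ0=-4/3, Δ1=-4, Δ2=7, Δ3=-3
row 1: diag=8, rhs=-16; c'=1/8, d'=-2
row 2: denom=4−1·1/8=31/8; d'=(66−1·-2)/(31/8)=544/31
row 3: denom=6−1·8/31=178/31; d'=(-60−1·544/31)/(178/31)=-1202/89
back: M3=-1202/89
back: M2=544/31−8/31·-1202/89=1872/89
back: M1=-2−1/8·1872/89=-412/89
M: M0=0, M1=-412/89, M2=1872/89, M3=-1202/89, M4=0
seg 0: a=4, c=M0/2=0, d=(M1−M0)/(6·3)=-206/801, b=Δ0−h0·(2M0+M1)/6=262/267
seg 1: a=0, c=M1/2=-206/89, d=(M2−M1)/(6·1)=1142/267, b=Δ1−h1·(2M1+M2)/6=-1592/267
seg 2: a=-4, c=M2/2=936/89, d=(M3−M2)/(6·1)=-1537/267, b=Δ2−h2·(2M2+M3)/6=598/267
seg 3: a=3, c=M3/2=-601/89, d=(M4−M3)/(6·2)=601/534, b=Δ3−h3·(2M3+M4)/6=1603/267
t_q=9/2 → seg 2, τ=1/2; S=-4+598/267·τ+936/89·τ²+-1537/267·τ³=-691/712

  seg 0: a=4 b=262/267 c=0 d=-206/801
  seg 1: a=0 b=-1592/267 c=-206/89 d=1142/267
  seg 2: a=-4 b=598/267 c=936/89 d=-1537/267
  seg 3: a=3 b=1603/267 c=-601/89 d=601/534
S(9/2) = -691/712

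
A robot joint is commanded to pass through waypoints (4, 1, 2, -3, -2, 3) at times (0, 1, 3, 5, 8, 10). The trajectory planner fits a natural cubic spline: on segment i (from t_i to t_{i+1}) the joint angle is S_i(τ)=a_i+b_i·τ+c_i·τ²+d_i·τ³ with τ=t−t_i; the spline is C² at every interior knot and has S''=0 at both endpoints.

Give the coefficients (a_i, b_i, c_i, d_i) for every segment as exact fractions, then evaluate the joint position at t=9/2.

  seg 0: a=4 b=-10750/2823 c=0 d=2281/2823
  seg 1: a=1 b=-3907/2823 c=2281/941 d=-16735/22584
  seg 2: a=2 b=-3275/5646 c=-7611/3764 d=11993/22584
  seg 3: a=-3 b=-6481/2823 c=2191/1882 d=-1625/16938
  seg 4: a=-2 b=11851/5646 c=283/941 d=-283/5646
S(9/2) = -98011/60224

Δ: Δ0=-3, Δ1=1/2, Δ2=-5/2, Δ3=1/3, Δ4=5/2
row 1: diag=6, rhs=21; c'=1/3, d'=7/2
row 2: denom=8−2·1/3=22/3; d'=(-18−2·7/2)/(22/3)=-75/22
row 3: denom=10−2·3/11=104/11; d'=(17−2·-75/22)/(104/11)=131/52
row 4: denom=10−3·33/104=941/104; d'=(13−3·131/52)/(941/104)=566/941
back: M4=566/941
back: M3=131/52−33/104·566/941=2191/941
back: M2=-75/22−3/11·2191/941=-7611/1882
back: M1=7/2−1/3·-7611/1882=4562/941
M: M0=0, M1=4562/941, M2=-7611/1882, M3=2191/941, M4=566/941, M5=0
seg 0: a=4, c=M0/2=0, d=(M1−M0)/(6·1)=2281/2823, b=Δ0−h0·(2M0+M1)/6=-10750/2823
seg 1: a=1, c=M1/2=2281/941, d=(M2−M1)/(6·2)=-16735/22584, b=Δ1−h1·(2M1+M2)/6=-3907/2823
seg 2: a=2, c=M2/2=-7611/3764, d=(M3−M2)/(6·2)=11993/22584, b=Δ2−h2·(2M2+M3)/6=-3275/5646
seg 3: a=-3, c=M3/2=2191/1882, d=(M4−M3)/(6·3)=-1625/16938, b=Δ3−h3·(2M3+M4)/6=-6481/2823
seg 4: a=-2, c=M4/2=283/941, d=(M5−M4)/(6·2)=-283/5646, b=Δ4−h4·(2M4+M5)/6=11851/5646
t_q=9/2 → seg 2, τ=3/2; S=2+-3275/5646·τ+-7611/3764·τ²+11993/22584·τ³=-98011/60224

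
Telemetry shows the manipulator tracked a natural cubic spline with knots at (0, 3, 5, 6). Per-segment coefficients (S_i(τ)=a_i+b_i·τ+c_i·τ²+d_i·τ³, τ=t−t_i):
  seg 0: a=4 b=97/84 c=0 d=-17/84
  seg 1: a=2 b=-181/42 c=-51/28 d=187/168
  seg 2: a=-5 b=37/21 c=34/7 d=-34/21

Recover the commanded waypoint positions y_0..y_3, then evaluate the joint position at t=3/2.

y_0 = S_0(0) = a_0 = 4
y_1 = S_1(0) = a_1 = 2
y_2 = S_2(0) = a_2 = -5
y_3 = S_2(1) = 0
t_q=3/2 is in segment 0 (τ=3/2); S_0(τ)=1131/224

y_0=4 y_1=2 y_2=-5 y_3=0
S(3/2) = 1131/224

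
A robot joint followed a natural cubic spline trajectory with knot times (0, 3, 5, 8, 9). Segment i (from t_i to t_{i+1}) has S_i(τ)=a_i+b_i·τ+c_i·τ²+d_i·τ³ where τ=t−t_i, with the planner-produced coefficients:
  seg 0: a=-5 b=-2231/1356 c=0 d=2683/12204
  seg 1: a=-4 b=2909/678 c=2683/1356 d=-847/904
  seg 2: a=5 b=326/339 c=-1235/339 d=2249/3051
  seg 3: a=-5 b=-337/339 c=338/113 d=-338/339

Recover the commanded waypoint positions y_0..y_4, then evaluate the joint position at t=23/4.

y_0=-5 y_1=-4 y_2=5 y_3=-5 y_4=-4
S(23/4) = 28805/7232

y_0 = S_0(0) = a_0 = -5
y_1 = S_1(0) = a_1 = -4
y_2 = S_2(0) = a_2 = 5
y_3 = S_3(0) = a_3 = -5
y_4 = S_3(1) = -4
t_q=23/4 is in segment 2 (τ=3/4); S_2(τ)=28805/7232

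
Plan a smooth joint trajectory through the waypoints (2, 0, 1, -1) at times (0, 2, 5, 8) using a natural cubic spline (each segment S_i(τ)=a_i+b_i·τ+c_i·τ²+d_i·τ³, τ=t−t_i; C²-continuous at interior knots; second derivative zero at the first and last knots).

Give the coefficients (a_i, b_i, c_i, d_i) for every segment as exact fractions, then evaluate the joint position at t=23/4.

  seg 0: a=2 b=-149/111 c=0 d=19/222
  seg 1: a=0 b=-35/111 c=19/37 d=-11/111
  seg 2: a=1 b=10/111 c=-14/37 d=14/333
S(23/4) = 1033/1184

Δ: Δ0=-1, Δ1=1/3, Δ2=-2/3
row 1: diag=10, rhs=8; c'=3/10, d'=4/5
row 2: denom=12−3·3/10=111/10; d'=(-6−3·4/5)/(111/10)=-28/37
back: M2=-28/37
back: M1=4/5−3/10·-28/37=38/37
M: M0=0, M1=38/37, M2=-28/37, M3=0
seg 0: a=2, c=M0/2=0, d=(M1−M0)/(6·2)=19/222, b=Δ0−h0·(2M0+M1)/6=-149/111
seg 1: a=0, c=M1/2=19/37, d=(M2−M1)/(6·3)=-11/111, b=Δ1−h1·(2M1+M2)/6=-35/111
seg 2: a=1, c=M2/2=-14/37, d=(M3−M2)/(6·3)=14/333, b=Δ2−h2·(2M2+M3)/6=10/111
t_q=23/4 → seg 2, τ=3/4; S=1+10/111·τ+-14/37·τ²+14/333·τ³=1033/1184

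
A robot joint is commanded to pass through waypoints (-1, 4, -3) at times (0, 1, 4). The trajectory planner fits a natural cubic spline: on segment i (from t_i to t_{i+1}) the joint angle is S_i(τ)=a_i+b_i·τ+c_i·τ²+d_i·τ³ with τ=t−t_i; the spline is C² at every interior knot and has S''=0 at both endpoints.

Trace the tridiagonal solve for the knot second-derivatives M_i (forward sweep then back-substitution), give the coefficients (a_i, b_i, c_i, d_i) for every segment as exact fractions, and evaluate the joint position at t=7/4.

  seg 0: a=-1 b=71/12 c=0 d=-11/12
  seg 1: a=4 b=19/6 c=-11/4 d=11/36
S(7/4) = 1269/256

Δ: Δ0=5, Δ1=-7/3
row 1: diag=8, rhs=-44; c'=3/8, d'=-11/2
back: M1=-11/2
M: M0=0, M1=-11/2, M2=0
seg 0: a=-1, c=M0/2=0, d=(M1−M0)/(6·1)=-11/12, b=Δ0−h0·(2M0+M1)/6=71/12
seg 1: a=4, c=M1/2=-11/4, d=(M2−M1)/(6·3)=11/36, b=Δ1−h1·(2M1+M2)/6=19/6
t_q=7/4 → seg 1, τ=3/4; S=4+19/6·τ+-11/4·τ²+11/36·τ³=1269/256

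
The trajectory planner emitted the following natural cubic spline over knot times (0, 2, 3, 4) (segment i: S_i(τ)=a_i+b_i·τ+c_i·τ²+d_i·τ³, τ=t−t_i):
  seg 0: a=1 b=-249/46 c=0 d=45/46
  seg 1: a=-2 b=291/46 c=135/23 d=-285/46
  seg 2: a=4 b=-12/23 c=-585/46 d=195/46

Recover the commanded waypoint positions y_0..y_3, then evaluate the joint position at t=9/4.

y_0=1 y_1=-2 y_2=4 y_3=-5
S(9/4) = -19/128

y_0 = S_0(0) = a_0 = 1
y_1 = S_1(0) = a_1 = -2
y_2 = S_2(0) = a_2 = 4
y_3 = S_2(1) = -5
t_q=9/4 is in segment 1 (τ=1/4); S_1(τ)=-19/128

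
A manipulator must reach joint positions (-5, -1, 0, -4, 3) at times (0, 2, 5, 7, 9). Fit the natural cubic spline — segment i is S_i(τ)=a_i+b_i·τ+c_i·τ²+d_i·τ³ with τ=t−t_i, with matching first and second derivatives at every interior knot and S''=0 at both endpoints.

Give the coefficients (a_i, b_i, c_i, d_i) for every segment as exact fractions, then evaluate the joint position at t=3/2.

  seg 0: a=-5 b=2177/1032 c=0 d=-113/4128
  seg 1: a=-1 b=919/516 c=-113/688 d=-73/688
  seg 2: a=0 b=-4271/2064 c=-385/344 d=4763/8256
  seg 3: a=-4 b=389/1032 c=3223/1376 d=-3223/8256
S(3/2) = -21225/11008

Δ: Δ0=2, Δ1=1/3, Δ2=-2, Δ3=7/2
row 1: diag=10, rhs=-10; c'=3/10, d'=-1
row 2: denom=10−3·3/10=91/10; d'=(-14−3·-1)/(91/10)=-110/91
row 3: denom=8−2·20/91=688/91; d'=(33−2·-110/91)/(688/91)=3223/688
back: M3=3223/688
back: M2=-110/91−20/91·3223/688=-385/172
back: M1=-1−3/10·-385/172=-113/344
M: M0=0, M1=-113/344, M2=-385/172, M3=3223/688, M4=0
seg 0: a=-5, c=M0/2=0, d=(M1−M0)/(6·2)=-113/4128, b=Δ0−h0·(2M0+M1)/6=2177/1032
seg 1: a=-1, c=M1/2=-113/688, d=(M2−M1)/(6·3)=-73/688, b=Δ1−h1·(2M1+M2)/6=919/516
seg 2: a=0, c=M2/2=-385/344, d=(M3−M2)/(6·2)=4763/8256, b=Δ2−h2·(2M2+M3)/6=-4271/2064
seg 3: a=-4, c=M3/2=3223/1376, d=(M4−M3)/(6·2)=-3223/8256, b=Δ3−h3·(2M3+M4)/6=389/1032
t_q=3/2 → seg 0, τ=3/2; S=-5+2177/1032·τ+0·τ²+-113/4128·τ³=-21225/11008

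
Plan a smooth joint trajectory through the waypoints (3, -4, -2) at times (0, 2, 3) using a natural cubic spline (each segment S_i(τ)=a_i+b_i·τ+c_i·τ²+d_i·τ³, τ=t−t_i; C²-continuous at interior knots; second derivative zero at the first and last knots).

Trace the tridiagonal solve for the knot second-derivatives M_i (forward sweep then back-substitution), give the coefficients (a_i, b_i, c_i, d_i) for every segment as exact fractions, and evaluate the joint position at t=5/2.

  seg 0: a=3 b=-16/3 c=0 d=11/24
  seg 1: a=-4 b=1/6 c=11/4 d=-11/12
S(5/2) = -107/32

Δ: Δ0=-7/2, Δ1=2
row 1: diag=6, rhs=33; c'=1/6, d'=11/2
back: M1=11/2
M: M0=0, M1=11/2, M2=0
seg 0: a=3, c=M0/2=0, d=(M1−M0)/(6·2)=11/24, b=Δ0−h0·(2M0+M1)/6=-16/3
seg 1: a=-4, c=M1/2=11/4, d=(M2−M1)/(6·1)=-11/12, b=Δ1−h1·(2M1+M2)/6=1/6
t_q=5/2 → seg 1, τ=1/2; S=-4+1/6·τ+11/4·τ²+-11/12·τ³=-107/32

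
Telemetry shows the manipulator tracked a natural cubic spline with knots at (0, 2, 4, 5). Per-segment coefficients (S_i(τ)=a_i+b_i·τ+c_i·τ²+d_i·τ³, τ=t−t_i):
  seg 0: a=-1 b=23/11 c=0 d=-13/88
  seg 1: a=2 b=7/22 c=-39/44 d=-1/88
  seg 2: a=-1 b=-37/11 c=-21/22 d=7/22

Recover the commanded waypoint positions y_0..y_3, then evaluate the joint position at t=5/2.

y_0=-1 y_1=2 y_2=-1 y_3=-5
S(5/2) = 1363/704

y_0 = S_0(0) = a_0 = -1
y_1 = S_1(0) = a_1 = 2
y_2 = S_2(0) = a_2 = -1
y_3 = S_2(1) = -5
t_q=5/2 is in segment 1 (τ=1/2); S_1(τ)=1363/704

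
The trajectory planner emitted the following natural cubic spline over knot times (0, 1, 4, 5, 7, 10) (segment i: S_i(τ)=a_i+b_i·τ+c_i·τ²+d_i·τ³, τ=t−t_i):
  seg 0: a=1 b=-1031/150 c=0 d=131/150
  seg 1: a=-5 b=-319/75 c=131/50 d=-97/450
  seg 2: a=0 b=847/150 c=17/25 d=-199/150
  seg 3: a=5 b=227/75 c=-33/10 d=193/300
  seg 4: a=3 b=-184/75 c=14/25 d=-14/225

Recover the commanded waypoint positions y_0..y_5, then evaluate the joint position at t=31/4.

y_0=1 y_1=-5 y_2=0 y_3=5 y_4=3 y_5=-1
S(31/4) = 1159/800

y_0 = S_0(0) = a_0 = 1
y_1 = S_1(0) = a_1 = -5
y_2 = S_2(0) = a_2 = 0
y_3 = S_3(0) = a_3 = 5
y_4 = S_4(0) = a_4 = 3
y_5 = S_4(3) = -1
t_q=31/4 is in segment 4 (τ=3/4); S_4(τ)=1159/800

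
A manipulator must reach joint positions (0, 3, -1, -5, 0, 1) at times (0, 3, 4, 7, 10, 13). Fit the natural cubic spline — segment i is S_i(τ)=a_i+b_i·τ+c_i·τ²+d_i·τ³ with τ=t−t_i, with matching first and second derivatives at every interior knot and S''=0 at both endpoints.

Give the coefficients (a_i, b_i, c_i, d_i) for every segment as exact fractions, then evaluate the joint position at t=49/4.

  seg 0: a=0 b=2549/849 c=0 d=-1700/7641
  seg 1: a=3 b=-2551/849 c=-1700/849 d=285/283
  seg 2: a=-1 b=-3386/849 c=865/849 d=-341/7641
  seg 3: a=-5 b=781/849 c=524/849 d=-938/7641
  seg 4: a=0 b=1111/849 c=-138/283 d=46/849
S(49/4) = 9897/9056

Δ: Δ0=1, Δ1=-4, Δ2=-4/3, Δ3=5/3, Δ4=1/3
row 1: diag=8, rhs=-30; c'=1/8, d'=-15/4
row 2: denom=8−1·1/8=63/8; d'=(16−1·-15/4)/(63/8)=158/63
row 3: denom=12−3·8/21=76/7; d'=(18−3·158/63)/(76/7)=55/57
row 4: denom=12−3·21/76=849/76; d'=(-8−3·55/57)/(849/76)=-276/283
back: M4=-276/283
back: M3=55/57−21/76·-276/283=1048/849
back: M2=158/63−8/21·1048/849=1730/849
back: M1=-15/4−1/8·1730/849=-3400/849
M: M0=0, M1=-3400/849, M2=1730/849, M3=1048/849, M4=-276/283, M5=0
seg 0: a=0, c=M0/2=0, d=(M1−M0)/(6·3)=-1700/7641, b=Δ0−h0·(2M0+M1)/6=2549/849
seg 1: a=3, c=M1/2=-1700/849, d=(M2−M1)/(6·1)=285/283, b=Δ1−h1·(2M1+M2)/6=-2551/849
seg 2: a=-1, c=M2/2=865/849, d=(M3−M2)/(6·3)=-341/7641, b=Δ2−h2·(2M2+M3)/6=-3386/849
seg 3: a=-5, c=M3/2=524/849, d=(M4−M3)/(6·3)=-938/7641, b=Δ3−h3·(2M3+M4)/6=781/849
seg 4: a=0, c=M4/2=-138/283, d=(M5−M4)/(6·3)=46/849, b=Δ4−h4·(2M4+M5)/6=1111/849
t_q=49/4 → seg 4, τ=9/4; S=0+1111/849·τ+-138/283·τ²+46/849·τ³=9897/9056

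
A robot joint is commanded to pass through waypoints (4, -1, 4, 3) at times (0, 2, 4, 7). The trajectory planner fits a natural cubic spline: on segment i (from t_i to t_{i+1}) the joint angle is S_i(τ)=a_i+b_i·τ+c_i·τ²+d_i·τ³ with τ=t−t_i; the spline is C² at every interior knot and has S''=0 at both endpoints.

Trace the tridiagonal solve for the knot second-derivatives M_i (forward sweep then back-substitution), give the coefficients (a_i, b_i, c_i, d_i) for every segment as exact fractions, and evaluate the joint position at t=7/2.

  seg 0: a=4 b=-226/57 c=0 d=167/456
  seg 1: a=-1 b=49/114 c=167/76 d=-265/456
  seg 2: a=4 b=128/57 c=-49/38 d=49/342
S(7/2) = 3195/1216

Δ: Δ0=-5/2, Δ1=5/2, Δ2=-1/3
row 1: diag=8, rhs=30; c'=1/4, d'=15/4
row 2: denom=10−2·1/4=19/2; d'=(-17−2·15/4)/(19/2)=-49/19
back: M2=-49/19
back: M1=15/4−1/4·-49/19=167/38
M: M0=0, M1=167/38, M2=-49/19, M3=0
seg 0: a=4, c=M0/2=0, d=(M1−M0)/(6·2)=167/456, b=Δ0−h0·(2M0+M1)/6=-226/57
seg 1: a=-1, c=M1/2=167/76, d=(M2−M1)/(6·2)=-265/456, b=Δ1−h1·(2M1+M2)/6=49/114
seg 2: a=4, c=M2/2=-49/38, d=(M3−M2)/(6·3)=49/342, b=Δ2−h2·(2M2+M3)/6=128/57
t_q=7/2 → seg 1, τ=3/2; S=-1+49/114·τ+167/76·τ²+-265/456·τ³=3195/1216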